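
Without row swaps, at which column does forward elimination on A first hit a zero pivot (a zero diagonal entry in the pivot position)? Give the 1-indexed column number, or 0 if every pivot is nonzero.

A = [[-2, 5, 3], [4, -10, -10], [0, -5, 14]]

Naive forward elimination:
R2 <- R2 - (-2)*R1:  [  0   0  -4 ]
Matrix at this point:
[ -2   5   3 ]
[  0   0  -4 ]
[  0  -5  14 ]
Pivot entry (2,2) is zero but row 3 has -5 in column 2 -> naive elimination stops; a row interchange (e.g. R2 <-> R3) would be required here.

first zero-pivot column = 2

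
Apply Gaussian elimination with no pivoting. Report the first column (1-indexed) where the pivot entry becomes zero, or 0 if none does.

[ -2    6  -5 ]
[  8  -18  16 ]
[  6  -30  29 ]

Naive forward elimination:
R2 <- R2 - (-4)*R1:  [  0   6  -4 ]
R3 <- R3 - (-3)*R1:  [   0  -12   14 ]
R3 <- R3 - (-2)*R2:  [ 0  0  6 ]
All pivots nonzero; naive elimination completes without hitting a zero pivot.

first zero-pivot column = 0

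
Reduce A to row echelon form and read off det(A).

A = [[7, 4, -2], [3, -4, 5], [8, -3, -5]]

det(A) = 419

Forward elimination:
R2 <- R2 - (3/7)*R1:  [     0  -40/7   41/7 ]
R3 <- R3 - (8/7)*R1:  [     0  -53/7  -19/7 ]
R3 <- R3 - (53/40)*R2:  [       0        0  -419/40 ]
Upper-triangular form:
[ 7      4       -2 ]
[ 0  -40/7     41/7 ]
[ 0      0  -419/40 ]
det(A) = (-1)^0 * (7) * (-40/7) * (-419/40) = 419  (0 row swaps -> sign +1)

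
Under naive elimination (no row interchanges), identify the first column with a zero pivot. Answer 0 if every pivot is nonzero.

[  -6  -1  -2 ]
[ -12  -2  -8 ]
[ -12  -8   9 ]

Naive forward elimination:
R2 <- R2 - (2)*R1:  [  0   0  -4 ]
R3 <- R3 - (2)*R1:  [  0  -6  13 ]
Matrix at this point:
[ -6  -1  -2 ]
[  0   0  -4 ]
[  0  -6  13 ]
Pivot entry (2,2) is zero but row 3 has -6 in column 2 -> naive elimination stops; a row interchange (e.g. R2 <-> R3) would be required here.

first zero-pivot column = 2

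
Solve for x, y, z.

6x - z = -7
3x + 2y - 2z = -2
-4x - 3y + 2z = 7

(-2, -3, -5)

Forward elimination on [A|b]:
R2 <- R2 - (1/2)*R1:  [    0     2  -3/2   3/2 ]
R3 <- R3 - (-2/3)*R1:  [   0   -3  4/3  7/3 ]
R3 <- R3 - (-3/2)*R2:  [      0       0  -11/12   55/12 ]
Row echelon form:
[ 6  0      -1  |     -7 ]
[ 0  2    -3/2  |    3/2 ]
[ 0  0  -11/12  |  55/12 ]
Back-substitution:
z = (55/12) / (-11/12) = -5
y = (3/2 - (-3/2)*(-5)) / 2 = -3
x = (-7 - (-1)*(-5)) / 6 = -2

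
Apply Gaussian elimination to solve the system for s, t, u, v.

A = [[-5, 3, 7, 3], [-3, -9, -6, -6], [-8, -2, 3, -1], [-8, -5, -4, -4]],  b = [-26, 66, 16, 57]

Forward elimination on [A|b]:
R2 <- R2 - (3/5)*R1:  [     0  -54/5  -51/5  -39/5  408/5 ]
R3 <- R3 - (8/5)*R1:  [     0  -34/5  -41/5  -29/5  288/5 ]
R4 <- R4 - (8/5)*R1:  [     0  -49/5  -76/5  -44/5  493/5 ]
R3 <- R3 - (17/27)*R2:  [     0      0  -16/9   -8/9   56/9 ]
R4 <- R4 - (49/54)*R2:  [       0        0  -107/18   -31/18    221/9 ]
R4 <- R4 - (107/32)*R3:  [    0     0     0   5/4  15/4 ]
Row echelon form:
[ -5      3      7      3  |    -26 ]
[  0  -54/5  -51/5  -39/5  |  408/5 ]
[  0      0  -16/9   -8/9  |   56/9 ]
[  0      0      0    5/4  |   15/4 ]
Back-substitution:
v = (15/4) / (5/4) = 3
u = (56/9 - (-8/9)*(3)) / (-16/9) = -5
t = (408/5 - (-51/5)*(-5) - (-39/5)*(3)) / (-54/5) = -5
s = (-26 - (3)*(-5) - (7)*(-5) - (3)*(3)) / -5 = -3

(-3, -5, -5, 3)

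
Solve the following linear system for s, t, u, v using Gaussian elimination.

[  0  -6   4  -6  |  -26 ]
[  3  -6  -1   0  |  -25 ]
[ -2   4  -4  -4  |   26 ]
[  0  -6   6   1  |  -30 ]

(-3, 3, -2, 0)

Forward elimination on [A|b]:
R1 <-> R2   (pivot in column 1 was zero)
[  3  -6  -1   0  -25 ]
[  0  -6   4  -6  -26 ]
[ -2   4  -4  -4   26 ]
[  0  -6   6   1  -30 ]
R3 <- R3 - (-2/3)*R1:  [     0      0  -14/3     -4   28/3 ]
R4 <- R4 - (1)*R2:  [  0   0   2   7  -4 ]
R4 <- R4 - (-3/7)*R3:  [    0     0     0  37/7     0 ]
Row echelon form:
[ 3  -6     -1     0  |   -25 ]
[ 0  -6      4    -6  |   -26 ]
[ 0   0  -14/3    -4  |  28/3 ]
[ 0   0      0  37/7  |     0 ]
Back-substitution:
v = (0) / (37/7) = 0
u = (28/3 - (-4)*(0)) / (-14/3) = -2
t = (-26 - (4)*(-2) - (-6)*(0)) / -6 = 3
s = (-25 - (-6)*(3) - (-1)*(-2)) / 3 = -3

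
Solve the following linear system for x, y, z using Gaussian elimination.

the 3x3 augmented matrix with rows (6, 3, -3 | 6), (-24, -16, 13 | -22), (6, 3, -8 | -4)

(2, 0, 2)

Forward elimination on [A|b]:
R2 <- R2 - (-4)*R1:  [  0  -4   1   2 ]
R3 <- R3 - (1)*R1:  [   0    0   -5  -10 ]
Row echelon form:
[ 6   3  -3  |    6 ]
[ 0  -4   1  |    2 ]
[ 0   0  -5  |  -10 ]
Back-substitution:
z = (-10) / -5 = 2
y = (2 - (1)*(2)) / -4 = 0
x = (6 - (3)*(0) - (-3)*(2)) / 6 = 2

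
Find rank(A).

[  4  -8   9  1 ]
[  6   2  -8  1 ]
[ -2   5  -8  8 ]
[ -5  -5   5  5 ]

rank(A) = 4

Row reduction:
R2 <- R2 - (3/2)*R1:  [     0     14  -43/2   -1/2 ]
R3 <- R3 - (-1/2)*R1:  [    0     1  -7/2  17/2 ]
R4 <- R4 - (-5/4)*R1:  [    0   -15  65/4  25/4 ]
R3 <- R3 - (1/14)*R2:  [      0       0  -55/28  239/28 ]
R4 <- R4 - (-15/14)*R2:  [      0       0  -95/14    40/7 ]
R4 <- R4 - (38/11)*R3:  [       0        0        0  -523/22 ]
Row echelon form:
[ 4  -8       9        1 ]
[ 0  14   -43/2     -1/2 ]
[ 0   0  -55/28   239/28 ]
[ 0   0       0  -523/22 ]
Nonzero rows / pivot columns: 4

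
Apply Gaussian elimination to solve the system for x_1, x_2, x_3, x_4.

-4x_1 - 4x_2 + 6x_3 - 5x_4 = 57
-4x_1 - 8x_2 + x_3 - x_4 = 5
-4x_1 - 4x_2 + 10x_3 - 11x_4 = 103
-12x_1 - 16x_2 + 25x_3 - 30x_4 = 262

(-5, 3, 4, -5)

Forward elimination on [A|b]:
R2 <- R2 - (1)*R1:  [   0   -4   -5    4  -52 ]
R3 <- R3 - (1)*R1:  [  0   0   4  -6  46 ]
R4 <- R4 - (3)*R1:  [   0   -4    7  -15   91 ]
R4 <- R4 - (1)*R2:  [   0    0   12  -19  143 ]
R4 <- R4 - (3)*R3:  [  0   0   0  -1   5 ]
Row echelon form:
[ -4  -4   6  -5  |   57 ]
[  0  -4  -5   4  |  -52 ]
[  0   0   4  -6  |   46 ]
[  0   0   0  -1  |    5 ]
Back-substitution:
x_4 = (5) / -1 = -5
x_3 = (46 - (-6)*(-5)) / 4 = 4
x_2 = (-52 - (-5)*(4) - (4)*(-5)) / -4 = 3
x_1 = (57 - (-4)*(3) - (6)*(4) - (-5)*(-5)) / -4 = -5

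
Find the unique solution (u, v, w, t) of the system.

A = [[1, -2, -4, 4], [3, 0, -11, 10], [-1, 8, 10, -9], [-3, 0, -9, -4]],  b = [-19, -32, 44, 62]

Forward elimination on [A|b]:
R2 <- R2 - (3)*R1:  [  0   6   1  -2  25 ]
R3 <- R3 - (-1)*R1:  [  0   6   6  -5  25 ]
R4 <- R4 - (-3)*R1:  [   0   -6  -21    8    5 ]
R3 <- R3 - (1)*R2:  [  0   0   5  -3   0 ]
R4 <- R4 - (-1)*R2:  [   0    0  -20    6   30 ]
R4 <- R4 - (-4)*R3:  [  0   0   0  -6  30 ]
Row echelon form:
[ 1  -2  -4   4  |  -19 ]
[ 0   6   1  -2  |   25 ]
[ 0   0   5  -3  |    0 ]
[ 0   0   0  -6  |   30 ]
Back-substitution:
t = (30) / -6 = -5
w = (0 - (-3)*(-5)) / 5 = -3
v = (25 - (1)*(-3) - (-2)*(-5)) / 6 = 3
u = (-19 - (-2)*(3) - (-4)*(-3) - (4)*(-5)) / 1 = -5

(-5, 3, -3, -5)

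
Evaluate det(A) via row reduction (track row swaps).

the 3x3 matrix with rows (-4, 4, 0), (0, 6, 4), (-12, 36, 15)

Forward elimination:
R3 <- R3 - (3)*R1:  [  0  24  15 ]
R3 <- R3 - (4)*R2:  [  0   0  -1 ]
Upper-triangular form:
[ -4  4   0 ]
[  0  6   4 ]
[  0  0  -1 ]
det(A) = (-1)^0 * (-4) * (6) * (-1) = 24  (0 row swaps -> sign +1)

det(A) = 24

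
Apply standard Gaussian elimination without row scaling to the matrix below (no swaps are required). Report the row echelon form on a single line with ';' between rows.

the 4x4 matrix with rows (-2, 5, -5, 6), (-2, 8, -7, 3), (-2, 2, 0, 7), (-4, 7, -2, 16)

REF = [-2 5 -5 6; 0 3 -2 -3; 0 0 3 -2; 0 0 0 5]

Forward elimination:
R2 <- R2 - (1)*R1:  [  0   3  -2  -3 ]
R3 <- R3 - (1)*R1:  [  0  -3   5   1 ]
R4 <- R4 - (2)*R1:  [  0  -3   8   4 ]
R3 <- R3 - (-1)*R2:  [  0   0   3  -2 ]
R4 <- R4 - (-1)*R2:  [ 0  0  6  1 ]
R4 <- R4 - (2)*R3:  [ 0  0  0  5 ]
Row echelon form:
[ -2  5  -5   6 ]
[  0  3  -2  -3 ]
[  0  0   3  -2 ]
[  0  0   0   5 ]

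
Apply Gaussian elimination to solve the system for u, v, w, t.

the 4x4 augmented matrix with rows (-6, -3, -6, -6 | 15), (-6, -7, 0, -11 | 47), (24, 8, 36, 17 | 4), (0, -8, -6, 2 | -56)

Forward elimination on [A|b]:
R2 <- R2 - (1)*R1:  [  0  -4   6  -5  32 ]
R3 <- R3 - (-4)*R1:  [  0  -4  12  -7  64 ]
R3 <- R3 - (1)*R2:  [  0   0   6  -2  32 ]
R4 <- R4 - (2)*R2:  [    0     0   -18    12  -120 ]
R4 <- R4 - (-3)*R3:  [   0    0    0    6  -24 ]
Row echelon form:
[ -6  -3  -6  -6  |   15 ]
[  0  -4   6  -5  |   32 ]
[  0   0   6  -2  |   32 ]
[  0   0   0   6  |  -24 ]
Back-substitution:
t = (-24) / 6 = -4
w = (32 - (-2)*(-4)) / 6 = 4
v = (32 - (6)*(4) - (-5)*(-4)) / -4 = 3
u = (15 - (-3)*(3) - (-6)*(4) - (-6)*(-4)) / -6 = -4

(-4, 3, 4, -4)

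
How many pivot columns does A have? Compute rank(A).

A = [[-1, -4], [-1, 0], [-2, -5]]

Row reduction:
R2 <- R2 - (1)*R1:  [ 0  4 ]
R3 <- R3 - (2)*R1:  [ 0  3 ]
R3 <- R3 - (3/4)*R2:  [ 0  0 ]
Row echelon form:
[ -1  -4 ]
[  0   4 ]
[  0   0 ]
Nonzero rows / pivot columns: 2

rank(A) = 2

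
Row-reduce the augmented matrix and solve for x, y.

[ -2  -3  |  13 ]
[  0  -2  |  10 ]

(1, -5)

Forward elimination on [A|b]:
Row echelon form:
[ -2  -3  |  13 ]
[  0  -2  |  10 ]
Back-substitution:
y = (10) / -2 = -5
x = (13 - (-3)*(-5)) / -2 = 1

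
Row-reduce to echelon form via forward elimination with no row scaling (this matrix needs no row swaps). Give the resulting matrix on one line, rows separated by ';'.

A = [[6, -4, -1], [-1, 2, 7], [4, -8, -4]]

REF = [6 -4 -1; 0 4/3 41/6; 0 0 24]

Forward elimination:
R2 <- R2 - (-1/6)*R1:  [    0   4/3  41/6 ]
R3 <- R3 - (2/3)*R1:  [     0  -16/3  -10/3 ]
R3 <- R3 - (-4)*R2:  [  0   0  24 ]
Row echelon form:
[ 6   -4    -1 ]
[ 0  4/3  41/6 ]
[ 0    0    24 ]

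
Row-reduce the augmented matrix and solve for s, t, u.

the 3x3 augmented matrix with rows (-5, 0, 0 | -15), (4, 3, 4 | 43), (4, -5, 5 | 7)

Forward elimination on [A|b]:
R2 <- R2 - (-4/5)*R1:  [  0   3   4  31 ]
R3 <- R3 - (-4/5)*R1:  [  0  -5   5  -5 ]
R3 <- R3 - (-5/3)*R2:  [     0      0   35/3  140/3 ]
Row echelon form:
[ -5  0     0  |    -15 ]
[  0  3     4  |     31 ]
[  0  0  35/3  |  140/3 ]
Back-substitution:
u = (140/3) / (35/3) = 4
t = (31 - (4)*(4)) / 3 = 5
s = (-15) / -5 = 3

(3, 5, 4)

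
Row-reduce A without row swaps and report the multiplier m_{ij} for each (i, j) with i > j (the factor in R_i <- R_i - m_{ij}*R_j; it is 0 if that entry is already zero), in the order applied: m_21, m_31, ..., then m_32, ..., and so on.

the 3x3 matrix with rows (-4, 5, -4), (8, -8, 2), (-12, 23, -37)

multipliers: -2, 3, 4

Forward elimination:
R2 <- R2 - (-2)*R1:  [  0   2  -6 ]
R3 <- R3 - (3)*R1:  [   0    8  -25 ]
R3 <- R3 - (4)*R2:  [  0   0  -1 ]
Multipliers (in order of application): m_{21} = -2, m_{31} = 3, m_{32} = 4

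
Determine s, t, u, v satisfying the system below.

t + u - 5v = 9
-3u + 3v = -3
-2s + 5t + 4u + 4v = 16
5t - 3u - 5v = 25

Forward elimination on [A|b]:
R1 <-> R3   (pivot in column 1 was zero)
[ -2  5   4   4  16 ]
[  0  0  -3   3  -3 ]
[  0  1   1  -5   9 ]
[  0  5  -3  -5  25 ]
R2 <-> R3   (pivot in column 2 was zero)
[ -2  5   4   4  16 ]
[  0  1   1  -5   9 ]
[  0  0  -3   3  -3 ]
[  0  5  -3  -5  25 ]
R4 <- R4 - (5)*R2:  [   0    0   -8   20  -20 ]
R4 <- R4 - (8/3)*R3:  [   0    0    0   12  -12 ]
Row echelon form:
[ -2  5   4   4  |   16 ]
[  0  1   1  -5  |    9 ]
[  0  0  -3   3  |   -3 ]
[  0  0   0  12  |  -12 ]
Back-substitution:
v = (-12) / 12 = -1
u = (-3 - (3)*(-1)) / -3 = 0
t = (9 - (1)*(0) - (-5)*(-1)) / 1 = 4
s = (16 - (5)*(4) - (4)*(0) - (4)*(-1)) / -2 = 0

(0, 4, 0, -1)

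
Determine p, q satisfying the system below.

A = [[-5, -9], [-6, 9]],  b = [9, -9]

Forward elimination on [A|b]:
R2 <- R2 - (6/5)*R1:  [     0   99/5  -99/5 ]
Row echelon form:
[ -5    -9  |      9 ]
[  0  99/5  |  -99/5 ]
Back-substitution:
q = (-99/5) / (99/5) = -1
p = (9 - (-9)*(-1)) / -5 = 0

(0, -1)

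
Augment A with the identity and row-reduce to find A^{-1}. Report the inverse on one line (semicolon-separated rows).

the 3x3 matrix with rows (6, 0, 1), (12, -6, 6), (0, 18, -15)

Gauss-Jordan on [A | I]:
R1 <- (1/6)*R1:  [   1    0  1/6  |  1/6    0    0 ]
R2 <- R2 - (12)*R1:  [  0  -6   4  |  -2   1   0 ]
R2 <- (1/-6)*R2:  [    0     1  -2/3  |   1/3  -1/6     0 ]
R3 <- R3 - (18)*R2:  [  0   0  -3  |  -6   3   1 ]
R3 <- (1/-3)*R3:  [    0     0     1  |     2    -1  -1/3 ]
R1 <- R1 - (1/6)*R3:  [    1     0     0  |  -1/6   1/6  1/18 ]
R2 <- R2 - (-2/3)*R3:  [    0     1     0  |   5/3  -5/6  -2/9 ]
Right block of [I | A^{-1}] is the inverse:
[ -1/6   1/6  1/18 ]
[  5/3  -5/6  -2/9 ]
[    2    -1  -1/3 ]

inverse = [-1/6 1/6 1/18; 5/3 -5/6 -2/9; 2 -1 -1/3]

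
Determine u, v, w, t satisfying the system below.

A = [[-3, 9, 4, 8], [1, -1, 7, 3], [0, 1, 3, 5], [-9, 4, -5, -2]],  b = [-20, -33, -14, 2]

(3, 1, -5, 0)

Forward elimination on [A|b]:
R2 <- R2 - (-1/3)*R1:  [      0       2    25/3    17/3  -119/3 ]
R4 <- R4 - (3)*R1:  [   0  -23  -17  -26   62 ]
R3 <- R3 - (1/2)*R2:  [    0     0  -7/6  13/6  35/6 ]
R4 <- R4 - (-23/2)*R2:  [       0        0    473/6    235/6  -2365/6 ]
R4 <- R4 - (-473/7)*R3:  [      0       0       0  1299/7       0 ]
Row echelon form:
[ -3  9     4       8  |     -20 ]
[  0  2  25/3    17/3  |  -119/3 ]
[  0  0  -7/6    13/6  |    35/6 ]
[  0  0     0  1299/7  |       0 ]
Back-substitution:
t = (0) / (1299/7) = 0
w = (35/6 - (13/6)*(0)) / (-7/6) = -5
v = (-119/3 - (25/3)*(-5) - (17/3)*(0)) / 2 = 1
u = (-20 - (9)*(1) - (4)*(-5) - (8)*(0)) / -3 = 3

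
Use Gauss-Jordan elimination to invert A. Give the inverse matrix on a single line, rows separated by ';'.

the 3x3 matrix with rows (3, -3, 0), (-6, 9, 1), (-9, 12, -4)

Gauss-Jordan on [A | I]:
R1 <- (1/3)*R1:  [   1   -1    0  |  1/3    0    0 ]
R2 <- R2 - (-6)*R1:  [ 0  3  1  |  2  1  0 ]
R3 <- R3 - (-9)*R1:  [  0   3  -4  |   3   0   1 ]
R2 <- (1/3)*R2:  [   0    1  1/3  |  2/3  1/3    0 ]
R1 <- R1 - (-1)*R2:  [   1    0  1/3  |    1  1/3    0 ]
R3 <- R3 - (3)*R2:  [  0   0  -5  |   1  -1   1 ]
R3 <- (1/-5)*R3:  [    0     0     1  |  -1/5   1/5  -1/5 ]
R1 <- R1 - (1/3)*R3:  [     1      0      0  |  16/15   4/15   1/15 ]
R2 <- R2 - (1/3)*R3:  [     0      1      0  |  11/15   4/15   1/15 ]
Right block of [I | A^{-1}] is the inverse:
[ 16/15  4/15  1/15 ]
[ 11/15  4/15  1/15 ]
[  -1/5   1/5  -1/5 ]

inverse = [16/15 4/15 1/15; 11/15 4/15 1/15; -1/5 1/5 -1/5]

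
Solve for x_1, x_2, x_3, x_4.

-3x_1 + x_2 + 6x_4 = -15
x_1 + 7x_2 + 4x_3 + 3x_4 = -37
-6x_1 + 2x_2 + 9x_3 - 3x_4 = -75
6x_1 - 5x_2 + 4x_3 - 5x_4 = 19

Forward elimination on [A|b]:
R2 <- R2 - (-1/3)*R1:  [    0  22/3     4     5   -42 ]
R3 <- R3 - (2)*R1:  [   0    0    9  -15  -45 ]
R4 <- R4 - (-2)*R1:  [   0   -3    4    7  -11 ]
R4 <- R4 - (-9/22)*R2:  [       0        0    62/11   199/22  -310/11 ]
R4 <- R4 - (62/99)*R3:  [       0        0        0  1217/66        0 ]
Row echelon form:
[ -3     1  0        6  |  -15 ]
[  0  22/3  4        5  |  -42 ]
[  0     0  9      -15  |  -45 ]
[  0     0  0  1217/66  |    0 ]
Back-substitution:
x_4 = (0) / (1217/66) = 0
x_3 = (-45 - (-15)*(0)) / 9 = -5
x_2 = (-42 - (4)*(-5) - (5)*(0)) / (22/3) = -3
x_1 = (-15 - (1)*(-3) - (6)*(0)) / -3 = 4

(4, -3, -5, 0)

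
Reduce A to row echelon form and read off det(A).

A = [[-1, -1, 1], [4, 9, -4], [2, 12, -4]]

det(A) = 10

Forward elimination:
R2 <- R2 - (-4)*R1:  [ 0  5  0 ]
R3 <- R3 - (-2)*R1:  [  0  10  -2 ]
R3 <- R3 - (2)*R2:  [  0   0  -2 ]
Upper-triangular form:
[ -1  -1   1 ]
[  0   5   0 ]
[  0   0  -2 ]
det(A) = (-1)^0 * (-1) * (5) * (-2) = 10  (0 row swaps -> sign +1)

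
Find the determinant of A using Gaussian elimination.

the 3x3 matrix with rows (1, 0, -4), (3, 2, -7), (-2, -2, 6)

det(A) = 6

Forward elimination:
R2 <- R2 - (3)*R1:  [ 0  2  5 ]
R3 <- R3 - (-2)*R1:  [  0  -2  -2 ]
R3 <- R3 - (-1)*R2:  [ 0  0  3 ]
Upper-triangular form:
[ 1  0  -4 ]
[ 0  2   5 ]
[ 0  0   3 ]
det(A) = (-1)^0 * (1) * (2) * (3) = 6  (0 row swaps -> sign +1)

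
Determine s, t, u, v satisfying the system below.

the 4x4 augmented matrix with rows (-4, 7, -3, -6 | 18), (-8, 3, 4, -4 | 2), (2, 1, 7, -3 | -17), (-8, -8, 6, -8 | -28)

Forward elimination on [A|b]:
R2 <- R2 - (2)*R1:  [   0  -11   10    8  -34 ]
R3 <- R3 - (-1/2)*R1:  [    0   9/2  11/2    -6    -8 ]
R4 <- R4 - (2)*R1:  [   0  -22   12    4  -64 ]
R3 <- R3 - (-9/22)*R2:  [       0        0   211/22   -30/11  -241/11 ]
R4 <- R4 - (2)*R2:  [   0    0   -8  -12    4 ]
R4 <- R4 - (-176/211)*R3:  [         0          0          0  -3012/211  -3012/211 ]
Row echelon form:
[ -4    7      -3         -6  |         18 ]
[  0  -11      10          8  |        -34 ]
[  0    0  211/22     -30/11  |    -241/11 ]
[  0    0       0  -3012/211  |  -3012/211 ]
Back-substitution:
v = (-3012/211) / (-3012/211) = 1
u = (-241/11 - (-30/11)*(1)) / (211/22) = -2
t = (-34 - (10)*(-2) - (8)*(1)) / -11 = 2
s = (18 - (7)*(2) - (-3)*(-2) - (-6)*(1)) / -4 = -1

(-1, 2, -2, 1)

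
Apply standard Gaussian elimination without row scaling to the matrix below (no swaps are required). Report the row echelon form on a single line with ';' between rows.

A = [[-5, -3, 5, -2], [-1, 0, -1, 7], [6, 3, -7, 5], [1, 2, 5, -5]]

REF = [-5 -3 5 -2; 0 3/5 -2 37/5; 0 0 -3 10; 0 0 0 116/9]

Forward elimination:
R2 <- R2 - (1/5)*R1:  [    0   3/5    -2  37/5 ]
R3 <- R3 - (-6/5)*R1:  [    0  -3/5    -1  13/5 ]
R4 <- R4 - (-1/5)*R1:  [     0    7/5      6  -27/5 ]
R3 <- R3 - (-1)*R2:  [  0   0  -3  10 ]
R4 <- R4 - (7/3)*R2:  [     0      0   32/3  -68/3 ]
R4 <- R4 - (-32/9)*R3:  [     0      0      0  116/9 ]
Row echelon form:
[ -5   -3   5     -2 ]
[  0  3/5  -2   37/5 ]
[  0    0  -3     10 ]
[  0    0   0  116/9 ]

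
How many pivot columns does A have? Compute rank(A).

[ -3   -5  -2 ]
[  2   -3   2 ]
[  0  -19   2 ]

rank(A) = 2

Row reduction:
R2 <- R2 - (-2/3)*R1:  [     0  -19/3    2/3 ]
R3 <- R3 - (3)*R2:  [ 0  0  0 ]
Row echelon form:
[ -3     -5   -2 ]
[  0  -19/3  2/3 ]
[  0      0    0 ]
Nonzero rows / pivot columns: 2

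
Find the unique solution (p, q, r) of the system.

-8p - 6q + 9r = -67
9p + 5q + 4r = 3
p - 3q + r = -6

(2, 1, -5)

Forward elimination on [A|b]:
R2 <- R2 - (-9/8)*R1:  [      0    -7/4   113/8  -579/8 ]
R3 <- R3 - (-1/8)*R1:  [      0   -15/4    17/8  -115/8 ]
R3 <- R3 - (15/7)*R2:  [      0       0  -197/7   985/7 ]
Row echelon form:
[ -8    -6       9  |     -67 ]
[  0  -7/4   113/8  |  -579/8 ]
[  0     0  -197/7  |   985/7 ]
Back-substitution:
r = (985/7) / (-197/7) = -5
q = (-579/8 - (113/8)*(-5)) / (-7/4) = 1
p = (-67 - (-6)*(1) - (9)*(-5)) / -8 = 2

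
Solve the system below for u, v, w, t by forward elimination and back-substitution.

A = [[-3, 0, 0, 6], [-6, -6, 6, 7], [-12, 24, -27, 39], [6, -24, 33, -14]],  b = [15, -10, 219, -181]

Forward elimination on [A|b]:
R2 <- R2 - (2)*R1:  [   0   -6    6   -5  -40 ]
R3 <- R3 - (4)*R1:  [   0   24  -27   15  159 ]
R4 <- R4 - (-2)*R1:  [    0   -24    33    -2  -151 ]
R3 <- R3 - (-4)*R2:  [  0   0  -3  -5  -1 ]
R4 <- R4 - (4)*R2:  [  0   0   9  18   9 ]
R4 <- R4 - (-3)*R3:  [ 0  0  0  3  6 ]
Row echelon form:
[ -3   0   0   6  |   15 ]
[  0  -6   6  -5  |  -40 ]
[  0   0  -3  -5  |   -1 ]
[  0   0   0   3  |    6 ]
Back-substitution:
t = (6) / 3 = 2
w = (-1 - (-5)*(2)) / -3 = -3
v = (-40 - (6)*(-3) - (-5)*(2)) / -6 = 2
u = (15 - (6)*(2)) / -3 = -1

(-1, 2, -3, 2)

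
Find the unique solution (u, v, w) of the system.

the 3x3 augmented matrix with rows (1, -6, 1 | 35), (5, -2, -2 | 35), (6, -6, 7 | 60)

(5, -5, 0)

Forward elimination on [A|b]:
R2 <- R2 - (5)*R1:  [    0    28    -7  -140 ]
R3 <- R3 - (6)*R1:  [    0    30     1  -150 ]
R3 <- R3 - (15/14)*R2:  [    0     0  17/2     0 ]
Row echelon form:
[ 1  -6     1  |    35 ]
[ 0  28    -7  |  -140 ]
[ 0   0  17/2  |     0 ]
Back-substitution:
w = (0) / (17/2) = 0
v = (-140 - (-7)*(0)) / 28 = -5
u = (35 - (-6)*(-5) - (1)*(0)) / 1 = 5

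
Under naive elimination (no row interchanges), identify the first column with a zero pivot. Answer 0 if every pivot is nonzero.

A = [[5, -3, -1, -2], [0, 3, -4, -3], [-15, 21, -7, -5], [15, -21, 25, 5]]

Naive forward elimination:
R3 <- R3 - (-3)*R1:  [   0   12  -10  -11 ]
R4 <- R4 - (3)*R1:  [   0  -12   28   11 ]
R3 <- R3 - (4)*R2:  [ 0  0  6  1 ]
R4 <- R4 - (-4)*R2:  [  0   0  12  -1 ]
R4 <- R4 - (2)*R3:  [  0   0   0  -3 ]
All pivots nonzero; naive elimination completes without hitting a zero pivot.

first zero-pivot column = 0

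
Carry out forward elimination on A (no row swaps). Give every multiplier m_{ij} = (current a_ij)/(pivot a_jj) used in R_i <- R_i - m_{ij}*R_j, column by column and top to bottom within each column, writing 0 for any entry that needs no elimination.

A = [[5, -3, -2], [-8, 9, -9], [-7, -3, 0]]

multipliers: -8/5, -7/5, -12/7

Forward elimination:
R2 <- R2 - (-8/5)*R1:  [     0   21/5  -61/5 ]
R3 <- R3 - (-7/5)*R1:  [     0  -36/5  -14/5 ]
R3 <- R3 - (-12/7)*R2:  [      0       0  -166/7 ]
Multipliers (in order of application): m_{21} = -8/5, m_{31} = -7/5, m_{32} = -12/7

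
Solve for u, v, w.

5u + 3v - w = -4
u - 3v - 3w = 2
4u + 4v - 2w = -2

Forward elimination on [A|b]:
R2 <- R2 - (1/5)*R1:  [     0  -18/5  -14/5   14/5 ]
R3 <- R3 - (4/5)*R1:  [    0   8/5  -6/5   6/5 ]
R3 <- R3 - (-4/9)*R2:  [     0      0  -22/9   22/9 ]
Row echelon form:
[ 5      3     -1  |    -4 ]
[ 0  -18/5  -14/5  |  14/5 ]
[ 0      0  -22/9  |  22/9 ]
Back-substitution:
w = (22/9) / (-22/9) = -1
v = (14/5 - (-14/5)*(-1)) / (-18/5) = 0
u = (-4 - (3)*(0) - (-1)*(-1)) / 5 = -1

(-1, 0, -1)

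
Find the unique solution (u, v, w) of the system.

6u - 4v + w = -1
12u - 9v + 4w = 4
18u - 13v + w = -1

(-3, -4, 1)

Forward elimination on [A|b]:
R2 <- R2 - (2)*R1:  [  0  -1   2   6 ]
R3 <- R3 - (3)*R1:  [  0  -1  -2   2 ]
R3 <- R3 - (1)*R2:  [  0   0  -4  -4 ]
Row echelon form:
[ 6  -4   1  |  -1 ]
[ 0  -1   2  |   6 ]
[ 0   0  -4  |  -4 ]
Back-substitution:
w = (-4) / -4 = 1
v = (6 - (2)*(1)) / -1 = -4
u = (-1 - (-4)*(-4) - (1)*(1)) / 6 = -3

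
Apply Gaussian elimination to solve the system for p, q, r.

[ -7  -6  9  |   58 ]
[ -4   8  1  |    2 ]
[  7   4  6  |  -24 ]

Forward elimination on [A|b]:
R2 <- R2 - (4/7)*R1:  [      0    80/7   -29/7  -218/7 ]
R3 <- R3 - (-1)*R1:  [  0  -2  15  34 ]
R3 <- R3 - (-7/40)*R2:  [      0       0  571/40  571/20 ]
Row echelon form:
[ -7    -6       9  |      58 ]
[  0  80/7   -29/7  |  -218/7 ]
[  0     0  571/40  |  571/20 ]
Back-substitution:
r = (571/20) / (571/40) = 2
q = (-218/7 - (-29/7)*(2)) / (80/7) = -2
p = (58 - (-6)*(-2) - (9)*(2)) / -7 = -4

(-4, -2, 2)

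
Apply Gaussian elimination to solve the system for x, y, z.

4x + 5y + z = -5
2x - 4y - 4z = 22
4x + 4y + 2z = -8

(1, -1, -4)

Forward elimination on [A|b]:
R2 <- R2 - (1/2)*R1:  [     0  -13/2   -9/2   49/2 ]
R3 <- R3 - (1)*R1:  [  0  -1   1  -3 ]
R3 <- R3 - (2/13)*R2:  [      0       0   22/13  -88/13 ]
Row echelon form:
[ 4      5      1  |      -5 ]
[ 0  -13/2   -9/2  |    49/2 ]
[ 0      0  22/13  |  -88/13 ]
Back-substitution:
z = (-88/13) / (22/13) = -4
y = (49/2 - (-9/2)*(-4)) / (-13/2) = -1
x = (-5 - (5)*(-1) - (1)*(-4)) / 4 = 1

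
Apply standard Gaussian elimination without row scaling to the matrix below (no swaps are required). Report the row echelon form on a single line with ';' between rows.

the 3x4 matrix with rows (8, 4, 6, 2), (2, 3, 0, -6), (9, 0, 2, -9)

REF = [8 4 6 2; 0 2 -3/2 -13/2; 0 0 -65/8 -207/8]

Forward elimination:
R2 <- R2 - (1/4)*R1:  [     0      2   -3/2  -13/2 ]
R3 <- R3 - (9/8)*R1:  [     0   -9/2  -19/4  -45/4 ]
R3 <- R3 - (-9/4)*R2:  [      0       0   -65/8  -207/8 ]
Row echelon form:
[ 8  4      6       2 ]
[ 0  2   -3/2   -13/2 ]
[ 0  0  -65/8  -207/8 ]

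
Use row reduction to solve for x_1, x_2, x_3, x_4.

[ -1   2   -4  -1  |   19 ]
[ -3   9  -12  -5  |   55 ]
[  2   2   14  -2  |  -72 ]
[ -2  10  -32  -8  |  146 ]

(1, 2, -5, 4)

Forward elimination on [A|b]:
R2 <- R2 - (3)*R1:  [  0   3   0  -2  -2 ]
R3 <- R3 - (-2)*R1:  [   0    6    6   -4  -34 ]
R4 <- R4 - (2)*R1:  [   0    6  -24   -6  108 ]
R3 <- R3 - (2)*R2:  [   0    0    6    0  -30 ]
R4 <- R4 - (2)*R2:  [   0    0  -24   -2  112 ]
R4 <- R4 - (-4)*R3:  [  0   0   0  -2  -8 ]
Row echelon form:
[ -1  2  -4  -1  |   19 ]
[  0  3   0  -2  |   -2 ]
[  0  0   6   0  |  -30 ]
[  0  0   0  -2  |   -8 ]
Back-substitution:
x_4 = (-8) / -2 = 4
x_3 = (-30) / 6 = -5
x_2 = (-2 - (-2)*(4)) / 3 = 2
x_1 = (19 - (2)*(2) - (-4)*(-5) - (-1)*(4)) / -1 = 1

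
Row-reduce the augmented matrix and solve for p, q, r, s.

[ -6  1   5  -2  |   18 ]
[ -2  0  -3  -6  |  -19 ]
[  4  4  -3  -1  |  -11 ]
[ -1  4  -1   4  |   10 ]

Forward elimination on [A|b]:
R2 <- R2 - (1/3)*R1:  [     0   -1/3  -14/3  -16/3    -25 ]
R3 <- R3 - (-2/3)*R1:  [    0  14/3   1/3  -7/3     1 ]
R4 <- R4 - (1/6)*R1:  [     0   23/6  -11/6   13/3      7 ]
R3 <- R3 - (-14)*R2:  [    0     0   -65   -77  -349 ]
R4 <- R4 - (-23/2)*R2:  [      0       0  -111/2     -57  -561/2 ]
R4 <- R4 - (111/130)*R3:  [        0         0         0  1137/130   1137/65 ]
Row echelon form:
[ -6     1      5        -2  |       18 ]
[  0  -1/3  -14/3     -16/3  |      -25 ]
[  0     0    -65       -77  |     -349 ]
[  0     0      0  1137/130  |  1137/65 ]
Back-substitution:
s = (1137/65) / (1137/130) = 2
r = (-349 - (-77)*(2)) / -65 = 3
q = (-25 - (-14/3)*(3) - (-16/3)*(2)) / (-1/3) = 1
p = (18 - (1)*(1) - (5)*(3) - (-2)*(2)) / -6 = -1

(-1, 1, 3, 2)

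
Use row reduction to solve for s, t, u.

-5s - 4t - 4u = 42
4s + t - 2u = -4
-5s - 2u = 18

Forward elimination on [A|b]:
R2 <- R2 - (-4/5)*R1:  [     0  -11/5  -26/5  148/5 ]
R3 <- R3 - (1)*R1:  [   0    4    2  -24 ]
R3 <- R3 - (-20/11)*R2:  [      0       0  -82/11  328/11 ]
Row echelon form:
[ -5     -4      -4  |      42 ]
[  0  -11/5   -26/5  |   148/5 ]
[  0      0  -82/11  |  328/11 ]
Back-substitution:
u = (328/11) / (-82/11) = -4
t = (148/5 - (-26/5)*(-4)) / (-11/5) = -4
s = (42 - (-4)*(-4) - (-4)*(-4)) / -5 = -2

(-2, -4, -4)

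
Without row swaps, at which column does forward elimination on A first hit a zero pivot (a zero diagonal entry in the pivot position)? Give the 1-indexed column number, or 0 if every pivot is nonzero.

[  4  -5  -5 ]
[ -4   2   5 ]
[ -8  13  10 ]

Naive forward elimination:
R2 <- R2 - (-1)*R1:  [  0  -3   0 ]
R3 <- R3 - (-2)*R1:  [ 0  3  0 ]
R3 <- R3 - (-1)*R2:  [ 0  0  0 ]
Matrix at this point:
[ 4  -5  -5 ]
[ 0  -3   0 ]
[ 0   0   0 ]
Pivot entry (3,3) in the last row is zero and there are no rows below to swap with -> zero pivot in column 3 (A is singular).

first zero-pivot column = 3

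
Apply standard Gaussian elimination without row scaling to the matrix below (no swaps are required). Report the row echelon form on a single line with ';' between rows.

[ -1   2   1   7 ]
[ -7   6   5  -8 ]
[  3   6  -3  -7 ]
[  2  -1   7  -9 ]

REF = [-1 2 1 7; 0 -8 -2 -57; 0 0 -3 -143/2; 0 0 0 -213]

Forward elimination:
R2 <- R2 - (7)*R1:  [   0   -8   -2  -57 ]
R3 <- R3 - (-3)*R1:  [  0  12   0  14 ]
R4 <- R4 - (-2)*R1:  [ 0  3  9  5 ]
R3 <- R3 - (-3/2)*R2:  [      0       0      -3  -143/2 ]
R4 <- R4 - (-3/8)*R2:  [      0       0    33/4  -131/8 ]
R4 <- R4 - (-11/4)*R3:  [    0     0     0  -213 ]
Row echelon form:
[ -1   2   1       7 ]
[  0  -8  -2     -57 ]
[  0   0  -3  -143/2 ]
[  0   0   0    -213 ]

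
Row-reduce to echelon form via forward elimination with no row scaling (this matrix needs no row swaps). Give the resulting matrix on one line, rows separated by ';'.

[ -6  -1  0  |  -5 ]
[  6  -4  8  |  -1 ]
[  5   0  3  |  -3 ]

Forward elimination:
R2 <- R2 - (-1)*R1:  [  0  -5   8  -6 ]
R3 <- R3 - (-5/6)*R1:  [     0   -5/6      3  -43/6 ]
R3 <- R3 - (1/6)*R2:  [     0      0    5/3  -37/6 ]
Row echelon form:
[ -6  -1    0  |     -5 ]
[  0  -5    8  |     -6 ]
[  0   0  5/3  |  -37/6 ]

REF = [-6 -1 0 -5; 0 -5 8 -6; 0 0 5/3 -37/6]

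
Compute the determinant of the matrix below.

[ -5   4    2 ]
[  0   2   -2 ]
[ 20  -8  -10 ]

det(A) = -60

Forward elimination:
R3 <- R3 - (-4)*R1:  [  0   8  -2 ]
R3 <- R3 - (4)*R2:  [ 0  0  6 ]
Upper-triangular form:
[ -5  4   2 ]
[  0  2  -2 ]
[  0  0   6 ]
det(A) = (-1)^0 * (-5) * (2) * (6) = -60  (0 row swaps -> sign +1)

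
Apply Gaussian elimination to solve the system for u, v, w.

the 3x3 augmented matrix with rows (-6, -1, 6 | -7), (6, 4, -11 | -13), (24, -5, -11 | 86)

Forward elimination on [A|b]:
R2 <- R2 - (-1)*R1:  [   0    3   -5  -20 ]
R3 <- R3 - (-4)*R1:  [  0  -9  13  58 ]
R3 <- R3 - (-3)*R2:  [  0   0  -2  -2 ]
Row echelon form:
[ -6  -1   6  |   -7 ]
[  0   3  -5  |  -20 ]
[  0   0  -2  |   -2 ]
Back-substitution:
w = (-2) / -2 = 1
v = (-20 - (-5)*(1)) / 3 = -5
u = (-7 - (-1)*(-5) - (6)*(1)) / -6 = 3

(3, -5, 1)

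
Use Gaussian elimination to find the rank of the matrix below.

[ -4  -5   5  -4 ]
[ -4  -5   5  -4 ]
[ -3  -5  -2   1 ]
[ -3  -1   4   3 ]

Row reduction:
R2 <- R2 - (1)*R1:  [ 0  0  0  0 ]
R3 <- R3 - (3/4)*R1:  [     0   -5/4  -23/4      4 ]
R4 <- R4 - (3/4)*R1:  [    0  11/4   1/4     6 ]
R2 <-> R3   (pivot in column 2 was zero)
[ -4    -5      5  -4 ]
[  0  -5/4  -23/4   4 ]
[  0     0      0   0 ]
[  0  11/4    1/4   6 ]
R4 <- R4 - (-11/5)*R2:  [     0      0  -62/5   74/5 ]
R3 <-> R4   (pivot in column 3 was zero)
[ -4    -5      5    -4 ]
[  0  -5/4  -23/4     4 ]
[  0     0  -62/5  74/5 ]
[  0     0      0     0 ]
Row echelon form:
[ -4    -5      5    -4 ]
[  0  -5/4  -23/4     4 ]
[  0     0  -62/5  74/5 ]
[  0     0      0     0 ]
Nonzero rows / pivot columns: 3

rank(A) = 3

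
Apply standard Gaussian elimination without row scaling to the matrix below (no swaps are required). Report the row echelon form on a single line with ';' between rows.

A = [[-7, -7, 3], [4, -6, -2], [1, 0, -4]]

Forward elimination:
R2 <- R2 - (-4/7)*R1:  [    0   -10  -2/7 ]
R3 <- R3 - (-1/7)*R1:  [     0     -1  -25/7 ]
R3 <- R3 - (1/10)*R2:  [       0        0  -124/35 ]
Row echelon form:
[ -7   -7        3 ]
[  0  -10     -2/7 ]
[  0    0  -124/35 ]

REF = [-7 -7 3; 0 -10 -2/7; 0 0 -124/35]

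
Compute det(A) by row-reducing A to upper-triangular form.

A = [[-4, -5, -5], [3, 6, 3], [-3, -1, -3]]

Forward elimination:
R2 <- R2 - (-3/4)*R1:  [    0   9/4  -3/4 ]
R3 <- R3 - (3/4)*R1:  [    0  11/4   3/4 ]
R3 <- R3 - (11/9)*R2:  [   0    0  5/3 ]
Upper-triangular form:
[ -4   -5    -5 ]
[  0  9/4  -3/4 ]
[  0    0   5/3 ]
det(A) = (-1)^0 * (-4) * (9/4) * (5/3) = -15  (0 row swaps -> sign +1)

det(A) = -15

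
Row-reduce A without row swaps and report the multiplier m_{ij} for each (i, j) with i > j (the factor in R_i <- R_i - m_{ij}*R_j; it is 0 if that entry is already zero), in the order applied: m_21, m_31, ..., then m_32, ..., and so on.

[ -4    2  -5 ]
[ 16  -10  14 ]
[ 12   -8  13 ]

Forward elimination:
R2 <- R2 - (-4)*R1:  [  0  -2  -6 ]
R3 <- R3 - (-3)*R1:  [  0  -2  -2 ]
R3 <- R3 - (1)*R2:  [ 0  0  4 ]
Multipliers (in order of application): m_{21} = -4, m_{31} = -3, m_{32} = 1

multipliers: -4, -3, 1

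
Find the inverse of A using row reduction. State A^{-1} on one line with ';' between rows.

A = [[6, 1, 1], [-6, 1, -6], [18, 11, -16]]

Gauss-Jordan on [A | I]:
R1 <- (1/6)*R1:  [   1  1/6  1/6  |  1/6    0    0 ]
R2 <- R2 - (-6)*R1:  [  0   2  -5  |   1   1   0 ]
R3 <- R3 - (18)*R1:  [   0    8  -19  |   -3    0    1 ]
R2 <- (1/2)*R2:  [    0     1  -5/2  |   1/2   1/2     0 ]
R1 <- R1 - (1/6)*R2:  [     1      0   7/12  |   1/12  -1/12      0 ]
R3 <- R3 - (8)*R2:  [  0   0   1  |  -7  -4   1 ]
R1 <- R1 - (7/12)*R3:  [     1      0      0  |   25/6    9/4  -7/12 ]
R2 <- R2 - (-5/2)*R3:  [     0      1      0  |    -17  -19/2    5/2 ]
Right block of [I | A^{-1}] is the inverse:
[ 25/6    9/4  -7/12 ]
[  -17  -19/2    5/2 ]
[   -7     -4      1 ]

inverse = [25/6 9/4 -7/12; -17 -19/2 5/2; -7 -4 1]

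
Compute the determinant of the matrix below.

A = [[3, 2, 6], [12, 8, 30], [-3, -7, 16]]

Forward elimination:
R2 <- R2 - (4)*R1:  [ 0  0  6 ]
R3 <- R3 - (-1)*R1:  [  0  -5  22 ]
R2 <-> R3   (pivot in column 2 was zero)
[ 3   2   6 ]
[ 0  -5  22 ]
[ 0   0   6 ]
Upper-triangular form:
[ 3   2   6 ]
[ 0  -5  22 ]
[ 0   0   6 ]
det(A) = (-1)^1 * (3) * (-5) * (6) = 90  (1 row swap -> sign -1)

det(A) = 90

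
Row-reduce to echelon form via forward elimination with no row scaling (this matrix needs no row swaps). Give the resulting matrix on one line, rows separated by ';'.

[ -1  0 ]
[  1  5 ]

REF = [-1 0; 0 5]

Forward elimination:
R2 <- R2 - (-1)*R1:  [ 0  5 ]
Row echelon form:
[ -1  0 ]
[  0  5 ]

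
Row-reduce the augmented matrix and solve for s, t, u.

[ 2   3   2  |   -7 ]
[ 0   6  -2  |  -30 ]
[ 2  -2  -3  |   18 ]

Forward elimination on [A|b]:
R3 <- R3 - (1)*R1:  [  0  -5  -5  25 ]
R3 <- R3 - (-5/6)*R2:  [     0      0  -20/3      0 ]
Row echelon form:
[ 2  3      2  |   -7 ]
[ 0  6     -2  |  -30 ]
[ 0  0  -20/3  |    0 ]
Back-substitution:
u = (0) / (-20/3) = 0
t = (-30 - (-2)*(0)) / 6 = -5
s = (-7 - (3)*(-5) - (2)*(0)) / 2 = 4

(4, -5, 0)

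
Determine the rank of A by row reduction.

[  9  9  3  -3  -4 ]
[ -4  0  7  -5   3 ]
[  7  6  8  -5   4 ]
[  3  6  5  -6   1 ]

Row reduction:
R2 <- R2 - (-4/9)*R1:  [     0      4   25/3  -19/3   11/9 ]
R3 <- R3 - (7/9)*R1:  [    0    -1  17/3  -8/3  64/9 ]
R4 <- R4 - (1/3)*R1:  [   0    3    4   -5  7/3 ]
R3 <- R3 - (-1/4)*R2:  [     0      0   31/4  -17/4  89/12 ]
R4 <- R4 - (3/4)*R2:  [     0      0   -9/4   -1/4  17/12 ]
R4 <- R4 - (-9/31)*R3:  [      0       0       0  -46/31  332/93 ]
Row echelon form:
[ 9  9     3      -3      -4 ]
[ 0  4  25/3   -19/3    11/9 ]
[ 0  0  31/4   -17/4   89/12 ]
[ 0  0     0  -46/31  332/93 ]
Nonzero rows / pivot columns: 4

rank(A) = 4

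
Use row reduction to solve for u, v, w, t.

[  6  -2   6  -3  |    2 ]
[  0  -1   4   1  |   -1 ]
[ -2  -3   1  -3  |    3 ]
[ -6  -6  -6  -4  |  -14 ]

Forward elimination on [A|b]:
R3 <- R3 - (-1/3)*R1:  [     0  -11/3      3     -4   11/3 ]
R4 <- R4 - (-1)*R1:  [   0   -8    0   -7  -12 ]
R3 <- R3 - (11/3)*R2:  [     0      0  -35/3  -23/3   22/3 ]
R4 <- R4 - (8)*R2:  [   0    0  -32  -15   -4 ]
R4 <- R4 - (96/35)*R3:  [       0        0        0   211/35  -844/35 ]
Row echelon form:
[ 6  -2      6      -3  |        2 ]
[ 0  -1      4       1  |       -1 ]
[ 0   0  -35/3   -23/3  |     22/3 ]
[ 0   0      0  211/35  |  -844/35 ]
Back-substitution:
t = (-844/35) / (211/35) = -4
w = (22/3 - (-23/3)*(-4)) / (-35/3) = 2
v = (-1 - (4)*(2) - (1)*(-4)) / -1 = 5
u = (2 - (-2)*(5) - (6)*(2) - (-3)*(-4)) / 6 = -2

(-2, 5, 2, -4)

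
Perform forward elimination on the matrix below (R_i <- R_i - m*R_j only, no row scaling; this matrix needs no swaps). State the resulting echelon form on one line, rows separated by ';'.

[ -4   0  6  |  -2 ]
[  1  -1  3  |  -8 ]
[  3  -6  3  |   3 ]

REF = [-4 0 6 -2; 0 -1 9/2 -17/2; 0 0 -39/2 105/2]

Forward elimination:
R2 <- R2 - (-1/4)*R1:  [     0     -1    9/2  -17/2 ]
R3 <- R3 - (-3/4)*R1:  [    0    -6  15/2   3/2 ]
R3 <- R3 - (6)*R2:  [     0      0  -39/2  105/2 ]
Row echelon form:
[ -4   0      6  |     -2 ]
[  0  -1    9/2  |  -17/2 ]
[  0   0  -39/2  |  105/2 ]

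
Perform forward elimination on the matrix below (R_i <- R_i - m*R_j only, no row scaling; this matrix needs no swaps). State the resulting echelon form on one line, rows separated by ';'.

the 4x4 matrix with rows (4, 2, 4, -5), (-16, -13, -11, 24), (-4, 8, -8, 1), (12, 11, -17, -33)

Forward elimination:
R2 <- R2 - (-4)*R1:  [  0  -5   5   4 ]
R3 <- R3 - (-1)*R1:  [  0  10  -4  -4 ]
R4 <- R4 - (3)*R1:  [   0    5  -29  -18 ]
R3 <- R3 - (-2)*R2:  [ 0  0  6  4 ]
R4 <- R4 - (-1)*R2:  [   0    0  -24  -14 ]
R4 <- R4 - (-4)*R3:  [ 0  0  0  2 ]
Row echelon form:
[ 4   2  4  -5 ]
[ 0  -5  5   4 ]
[ 0   0  6   4 ]
[ 0   0  0   2 ]

REF = [4 2 4 -5; 0 -5 5 4; 0 0 6 4; 0 0 0 2]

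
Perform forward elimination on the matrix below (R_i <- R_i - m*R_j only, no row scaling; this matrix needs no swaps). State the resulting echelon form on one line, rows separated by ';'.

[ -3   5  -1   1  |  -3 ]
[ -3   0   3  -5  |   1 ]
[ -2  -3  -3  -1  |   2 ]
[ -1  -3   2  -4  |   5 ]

REF = [-3 5 -1 1 -3; 0 -5 4 -6 4; 0 0 -37/5 89/15 -16/15; 0 0 0 16/111 274/111]

Forward elimination:
R2 <- R2 - (1)*R1:  [  0  -5   4  -6   4 ]
R3 <- R3 - (2/3)*R1:  [     0  -19/3   -7/3   -5/3      4 ]
R4 <- R4 - (1/3)*R1:  [     0  -14/3    7/3  -13/3      6 ]
R3 <- R3 - (19/15)*R2:  [      0       0   -37/5   89/15  -16/15 ]
R4 <- R4 - (14/15)*R2:  [     0      0   -7/5  19/15  34/15 ]
R4 <- R4 - (7/37)*R3:  [       0        0        0   16/111  274/111 ]
Row echelon form:
[ -3   5     -1       1  |       -3 ]
[  0  -5      4      -6  |        4 ]
[  0   0  -37/5   89/15  |   -16/15 ]
[  0   0      0  16/111  |  274/111 ]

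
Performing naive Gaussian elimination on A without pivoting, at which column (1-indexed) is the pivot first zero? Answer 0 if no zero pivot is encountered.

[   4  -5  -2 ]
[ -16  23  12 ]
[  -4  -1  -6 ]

first zero-pivot column = 3

Naive forward elimination:
R2 <- R2 - (-4)*R1:  [ 0  3  4 ]
R3 <- R3 - (-1)*R1:  [  0  -6  -8 ]
R3 <- R3 - (-2)*R2:  [ 0  0  0 ]
Matrix at this point:
[ 4  -5  -2 ]
[ 0   3   4 ]
[ 0   0   0 ]
Pivot entry (3,3) in the last row is zero and there are no rows below to swap with -> zero pivot in column 3 (A is singular).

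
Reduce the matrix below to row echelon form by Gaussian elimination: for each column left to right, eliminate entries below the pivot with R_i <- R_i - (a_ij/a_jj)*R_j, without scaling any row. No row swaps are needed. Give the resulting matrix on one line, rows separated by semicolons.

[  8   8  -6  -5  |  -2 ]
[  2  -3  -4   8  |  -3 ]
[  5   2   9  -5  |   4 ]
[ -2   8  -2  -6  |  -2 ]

Forward elimination:
R2 <- R2 - (1/4)*R1:  [    0    -5  -5/2  37/4  -5/2 ]
R3 <- R3 - (5/8)*R1:  [     0     -3   51/4  -15/8   21/4 ]
R4 <- R4 - (-1/4)*R1:  [     0     10   -7/2  -29/4   -5/2 ]
R3 <- R3 - (3/5)*R2:  [       0        0     57/4  -297/40     27/4 ]
R4 <- R4 - (-2)*R2:  [     0      0  -17/2   45/4  -15/2 ]
R4 <- R4 - (-34/57)*R3:  [      0       0       0  648/95  -66/19 ]
Row echelon form:
[ 8   8    -6       -5  |      -2 ]
[ 0  -5  -5/2     37/4  |    -5/2 ]
[ 0   0  57/4  -297/40  |    27/4 ]
[ 0   0     0   648/95  |  -66/19 ]

REF = [8 8 -6 -5 -2; 0 -5 -5/2 37/4 -5/2; 0 0 57/4 -297/40 27/4; 0 0 0 648/95 -66/19]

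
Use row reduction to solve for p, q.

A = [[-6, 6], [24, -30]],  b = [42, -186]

(-4, 3)

Forward elimination on [A|b]:
R2 <- R2 - (-4)*R1:  [   0   -6  -18 ]
Row echelon form:
[ -6   6  |   42 ]
[  0  -6  |  -18 ]
Back-substitution:
q = (-18) / -6 = 3
p = (42 - (6)*(3)) / -6 = -4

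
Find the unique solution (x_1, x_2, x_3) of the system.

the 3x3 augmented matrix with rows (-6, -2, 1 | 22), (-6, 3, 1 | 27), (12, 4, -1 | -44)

(-4, 1, 0)

Forward elimination on [A|b]:
R2 <- R2 - (1)*R1:  [ 0  5  0  5 ]
R3 <- R3 - (-2)*R1:  [ 0  0  1  0 ]
Row echelon form:
[ -6  -2  1  |  22 ]
[  0   5  0  |   5 ]
[  0   0  1  |   0 ]
Back-substitution:
x_3 = (0) / 1 = 0
x_2 = (5) / 5 = 1
x_1 = (22 - (-2)*(1) - (1)*(0)) / -6 = -4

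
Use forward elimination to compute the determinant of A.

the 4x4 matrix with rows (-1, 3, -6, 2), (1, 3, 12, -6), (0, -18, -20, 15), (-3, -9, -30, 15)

Forward elimination:
R2 <- R2 - (-1)*R1:  [  0   6   6  -4 ]
R4 <- R4 - (3)*R1:  [   0  -18  -12    9 ]
R3 <- R3 - (-3)*R2:  [  0   0  -2   3 ]
R4 <- R4 - (-3)*R2:  [  0   0   6  -3 ]
R4 <- R4 - (-3)*R3:  [ 0  0  0  6 ]
Upper-triangular form:
[ -1  3  -6   2 ]
[  0  6   6  -4 ]
[  0  0  -2   3 ]
[  0  0   0   6 ]
det(A) = (-1)^0 * (-1) * (6) * (-2) * (6) = 72  (0 row swaps -> sign +1)

det(A) = 72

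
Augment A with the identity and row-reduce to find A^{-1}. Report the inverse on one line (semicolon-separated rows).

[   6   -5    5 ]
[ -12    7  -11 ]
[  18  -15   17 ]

inverse = [23/18 -5/18 -5/9; -1/6 -1/3 -1/6; -3/2 0 1/2]

Gauss-Jordan on [A | I]:
R1 <- (1/6)*R1:  [    1  -5/6   5/6  |   1/6     0     0 ]
R2 <- R2 - (-12)*R1:  [  0  -3  -1  |   2   1   0 ]
R3 <- R3 - (18)*R1:  [  0   0   2  |  -3   0   1 ]
R2 <- (1/-3)*R2:  [    0     1   1/3  |  -2/3  -1/3     0 ]
R1 <- R1 - (-5/6)*R2:  [     1      0   10/9  |  -7/18  -5/18      0 ]
R3 <- (1/2)*R3:  [    0     0     1  |  -3/2     0   1/2 ]
R1 <- R1 - (10/9)*R3:  [     1      0      0  |  23/18  -5/18   -5/9 ]
R2 <- R2 - (1/3)*R3:  [    0     1     0  |  -1/6  -1/3  -1/6 ]
Right block of [I | A^{-1}] is the inverse:
[ 23/18  -5/18  -5/9 ]
[  -1/6   -1/3  -1/6 ]
[  -3/2      0   1/2 ]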